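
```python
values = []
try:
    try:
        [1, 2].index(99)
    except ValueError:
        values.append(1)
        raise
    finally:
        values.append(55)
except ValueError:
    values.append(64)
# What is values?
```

Step-by-step execution trace:
1. Inner try: `[1, 2].index(99)` raises ValueError.
2. Inner `except ValueError` matches → `values.append(1)` → values = [1].
3. bare `raise` re-raises ValueError.
4. Inner `finally` runs during unwinding: `values.append(55)` → values = [1, 55].
5. Outer `except ValueError` matches → `values.append(64)` → values = [1, 55, 64].
Result: [1, 55, 64]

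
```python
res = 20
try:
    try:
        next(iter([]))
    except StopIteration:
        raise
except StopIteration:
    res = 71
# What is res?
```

Step-by-step execution trace:
1. Inner try: `next(iter([]))` raises StopIteration.
2. Inner `except StopIteration` matches; bare `raise` re-raises the same StopIteration.
3. Outer `except StopIteration` matches → res = 71.
Result: 71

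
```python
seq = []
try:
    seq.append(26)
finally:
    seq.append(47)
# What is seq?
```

Step-by-step execution trace:
1. try: `seq.append(26)` → seq = [26].
2. The try body completes without raising.
3. finally always runs: `seq.append(47)` → seq = [26, 47].
Result: [26, 47]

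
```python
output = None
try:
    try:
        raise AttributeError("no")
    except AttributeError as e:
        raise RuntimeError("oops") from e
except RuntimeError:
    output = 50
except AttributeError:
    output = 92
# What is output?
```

Step-by-step execution trace:
1. Inner try raises AttributeError; inner `except AttributeError as e` catches it.
2. `raise RuntimeError(...) from e` raises RuntimeError (AttributeError is attached as __cause__, but only RuntimeError is active).
3. Outer `except RuntimeError` matches → output = 50.
4. `except AttributeError` is not reached.
Result: 50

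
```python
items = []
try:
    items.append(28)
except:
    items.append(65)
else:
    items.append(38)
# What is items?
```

Step-by-step execution trace:
1. try: `items.append(28)` → items = [28]. No exception raised.
2. `except` is skipped.
3. `else` runs (try completed without exception): `items.append(38)` → items = [28, 38].
Result: [28, 38]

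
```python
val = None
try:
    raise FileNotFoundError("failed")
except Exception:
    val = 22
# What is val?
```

Step-by-step execution trace:
1. `raise FileNotFoundError(...)` raises FileNotFoundError.
2. `except Exception` matches (FileNotFoundError is a subclass of Exception) → val = 22.
Result: 22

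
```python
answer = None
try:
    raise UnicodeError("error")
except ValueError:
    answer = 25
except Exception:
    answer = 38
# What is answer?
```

Step-by-step execution trace:
1. `raise UnicodeError(...)` raises UnicodeError.
2. `except ValueError` matches (UnicodeError is a subclass of ValueError) → answer = 25.
3. `except Exception` is not reached.
Result: 25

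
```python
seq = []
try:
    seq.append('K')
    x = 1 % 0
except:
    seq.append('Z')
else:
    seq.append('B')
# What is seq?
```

Step-by-step execution trace:
1. try: `seq.append('K')` → seq = ['K'].
2. `x = 1 % 0` raises ZeroDivisionError.
3. bare `except` matches → `seq.append('Z')` → seq = ['K', 'Z'].
4. `else` is skipped (an exception was raised).
Result: ['K', 'Z']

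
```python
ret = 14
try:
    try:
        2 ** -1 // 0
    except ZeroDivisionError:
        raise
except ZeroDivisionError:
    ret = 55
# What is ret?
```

Step-by-step execution trace:
1. Inner try: `2 ** -1 // 0` raises ZeroDivisionError.
2. Inner `except ZeroDivisionError` matches; bare `raise` re-raises the same ZeroDivisionError.
3. Outer `except ZeroDivisionError` matches → ret = 55.
Result: 55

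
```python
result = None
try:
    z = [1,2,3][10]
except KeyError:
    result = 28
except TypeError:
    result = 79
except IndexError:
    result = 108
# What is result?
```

Step-by-step execution trace:
1. `z = [1,2,3][10]` raises IndexError.
2. `except KeyError` does not match IndexError; skipped.
3. `except TypeError` does not match IndexError; skipped.
4. `except IndexError` matches → result = 108.
Result: 108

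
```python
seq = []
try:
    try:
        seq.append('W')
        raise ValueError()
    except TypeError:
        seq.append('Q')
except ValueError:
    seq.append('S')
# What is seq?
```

Step-by-step execution trace:
1. Inner try: `seq.append('W')` → seq = ['W'].
2. `raise ValueError()` raises ValueError.
3. Inner `except TypeError` does not match ValueError; exception propagates to outer try.
4. Outer `except ValueError` matches → `seq.append('S')` → seq = ['W', 'S'].
Result: ['W', 'S']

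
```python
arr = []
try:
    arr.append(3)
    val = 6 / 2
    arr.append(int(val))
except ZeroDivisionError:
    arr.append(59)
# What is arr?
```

Step-by-step execution trace:
1. try: `arr.append(3)` → arr = [3].
2. `val = 6 / 2` → val = 3.0. No exception raised.
3. `arr.append(int(val))` → arr = [3, 3].
4. `except ZeroDivisionError` is skipped (no exception was raised).
Result: [3, 3]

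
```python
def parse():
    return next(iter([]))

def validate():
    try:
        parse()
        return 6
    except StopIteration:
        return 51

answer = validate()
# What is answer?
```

Step-by-step execution trace:
1. `validate()` calls `parse()`.
2. `parse()` evaluates `next(iter([]))`, which raises StopIteration; it propagates to the caller.
3. `return 6` is not reached.
4. `except StopIteration` in validate matches → returns 51.
5. answer = 51.
Result: 51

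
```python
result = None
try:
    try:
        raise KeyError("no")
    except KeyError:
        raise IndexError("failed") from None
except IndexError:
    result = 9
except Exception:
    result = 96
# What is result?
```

Step-by-step execution trace:
1. Inner try raises KeyError; inner `except KeyError` catches it.
2. `raise IndexError(...) from None` raises IndexError (from None suppresses __context__, but the active exception is still IndexError).
3. Outer `except IndexError` matches → result = 9.
4. `except Exception` is not reached.
Result: 9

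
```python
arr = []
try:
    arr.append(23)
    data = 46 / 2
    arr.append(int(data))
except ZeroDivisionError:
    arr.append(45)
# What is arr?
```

Step-by-step execution trace:
1. try: `arr.append(23)` → arr = [23].
2. `data = 46 / 2` → data = 23.0. No exception raised.
3. `arr.append(int(data))` → arr = [23, 23].
4. `except ZeroDivisionError` is skipped (no exception was raised).
Result: [23, 23]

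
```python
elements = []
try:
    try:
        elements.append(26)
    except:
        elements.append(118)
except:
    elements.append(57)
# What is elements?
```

Step-by-step execution trace:
1. Inner try: `elements.append(26)` → elements = [26]. No exception raised.
2. Inner `except` is skipped.
3. Inner try completes normally; outer `except` is skipped.
Result: [26]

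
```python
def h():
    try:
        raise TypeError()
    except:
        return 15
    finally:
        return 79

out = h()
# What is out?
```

Step-by-step execution trace:
1. `h()` enters try: `raise TypeError()` raises TypeError.
2. bare `except` matches → `return 15` sets pending return value 15.
3. Before returning, `finally: return 79` runs and overrides the pending return.
4. h() returns 79 → out = 79.
Result: 79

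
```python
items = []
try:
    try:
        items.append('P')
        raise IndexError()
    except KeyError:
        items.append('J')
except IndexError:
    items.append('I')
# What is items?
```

Step-by-step execution trace:
1. Inner try: `items.append('P')` → items = ['P'].
2. `raise IndexError()` raises IndexError.
3. Inner `except KeyError` does not match IndexError; exception propagates to outer try.
4. Outer `except IndexError` matches → `items.append('I')` → items = ['P', 'I'].
Result: ['P', 'I']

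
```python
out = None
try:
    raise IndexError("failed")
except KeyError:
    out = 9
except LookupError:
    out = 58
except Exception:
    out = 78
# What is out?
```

Step-by-step execution trace:
1. `raise IndexError(...)` raises IndexError.
2. `except KeyError` does not match (IndexError is not a subclass of KeyError); skipped.
3. `except LookupError` matches (IndexError is a subclass of LookupError) → out = 58.
4. `except Exception` is not reached.
Result: 58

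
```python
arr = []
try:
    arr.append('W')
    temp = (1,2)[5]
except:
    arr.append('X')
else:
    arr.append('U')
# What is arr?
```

Step-by-step execution trace:
1. try: `arr.append('W')` → arr = ['W'].
2. `temp = (1,2)[5]` raises IndexError.
3. bare `except` matches → `arr.append('X')` → arr = ['W', 'X'].
4. `else` is skipped (an exception was raised).
Result: ['W', 'X']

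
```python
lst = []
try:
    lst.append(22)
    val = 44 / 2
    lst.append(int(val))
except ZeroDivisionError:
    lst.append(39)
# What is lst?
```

Step-by-step execution trace:
1. try: `lst.append(22)` → lst = [22].
2. `val = 44 / 2` → val = 22.0. No exception raised.
3. `lst.append(int(val))` → lst = [22, 22].
4. `except ZeroDivisionError` is skipped (no exception was raised).
Result: [22, 22]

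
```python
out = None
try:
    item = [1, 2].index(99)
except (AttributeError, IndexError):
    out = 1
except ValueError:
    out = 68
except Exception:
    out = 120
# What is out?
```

Step-by-step execution trace:
1. `item = [1, 2].index(99)` raises ValueError.
2. `except (AttributeError, IndexError)` does not match ValueError; skipped.
3. `except ValueError` matches (exact type match) → out = 68.
4. `except Exception` is not reached.
Result: 68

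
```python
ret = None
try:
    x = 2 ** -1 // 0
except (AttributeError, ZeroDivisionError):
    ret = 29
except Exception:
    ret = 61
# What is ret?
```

Step-by-step execution trace:
1. `x = 2 ** -1 // 0` raises ZeroDivisionError.
2. `except (AttributeError, ZeroDivisionError)` matches (ZeroDivisionError is in the tuple) → ret = 29.
3. `except Exception` is not reached.
Result: 29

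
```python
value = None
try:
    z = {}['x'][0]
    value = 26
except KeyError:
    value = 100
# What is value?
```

Step-by-step execution trace:
1. `z = {}['x'][0]` raises KeyError.
2. `value = 26` is not reached.
3. `except KeyError` matches → value = 100.
Result: 100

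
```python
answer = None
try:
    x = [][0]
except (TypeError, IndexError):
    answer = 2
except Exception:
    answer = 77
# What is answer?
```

Step-by-step execution trace:
1. `x = [][0]` raises IndexError.
2. `except (TypeError, IndexError)` matches (IndexError is in the tuple) → answer = 2.
3. `except Exception` is not reached.
Result: 2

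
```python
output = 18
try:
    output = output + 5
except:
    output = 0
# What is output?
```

Step-by-step execution trace:
1. output starts at 18.
2. try: `output = output + 5` → output = 23. No exception raised.
3. `except` is skipped.
Result: 23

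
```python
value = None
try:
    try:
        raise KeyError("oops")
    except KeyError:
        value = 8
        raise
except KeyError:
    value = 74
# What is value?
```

Step-by-step execution trace:
1. Inner try: `raise KeyError("oops")` raises KeyError.
2. Inner `except KeyError` matches → value = 8.
3. bare `raise` re-raises the same KeyError.
4. Outer `except KeyError` matches → value = 74.
Result: 74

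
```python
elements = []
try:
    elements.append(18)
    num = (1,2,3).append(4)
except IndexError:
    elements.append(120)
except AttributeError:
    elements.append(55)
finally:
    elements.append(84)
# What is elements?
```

Step-by-step execution trace:
1. try: `elements.append(18)` → elements = [18].
2. `num = (1,2,3).append(4)` raises AttributeError.
3. `except IndexError` does not match AttributeError; skipped.
4. `except AttributeError` matches → `elements.append(55)` → elements = [18, 55].
5. finally always runs: `elements.append(84)` → elements = [18, 55, 84].
Result: [18, 55, 84]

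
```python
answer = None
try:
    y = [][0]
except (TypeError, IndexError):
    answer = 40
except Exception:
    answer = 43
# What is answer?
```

Step-by-step execution trace:
1. `y = [][0]` raises IndexError.
2. `except (TypeError, IndexError)` matches (IndexError is in the tuple) → answer = 40.
3. `except Exception` is not reached.
Result: 40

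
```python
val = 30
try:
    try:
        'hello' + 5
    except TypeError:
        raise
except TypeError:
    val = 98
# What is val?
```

Step-by-step execution trace:
1. Inner try: `'hello' + 5` raises TypeError.
2. Inner `except TypeError` matches; bare `raise` re-raises the same TypeError.
3. Outer `except TypeError` matches → val = 98.
Result: 98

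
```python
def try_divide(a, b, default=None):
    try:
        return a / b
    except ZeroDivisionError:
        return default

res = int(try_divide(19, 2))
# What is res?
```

Step-by-step execution trace:
1. `try_divide(19, 2)` enters try: `return 19 / 2` → returns 9.5. No exception raised.
2. `except ZeroDivisionError` is skipped.
3. `int(9.5)` → 9 → res = 9.
Result: 9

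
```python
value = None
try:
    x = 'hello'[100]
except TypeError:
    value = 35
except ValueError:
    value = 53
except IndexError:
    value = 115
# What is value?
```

Step-by-step execution trace:
1. `x = 'hello'[100]` raises IndexError.
2. `except TypeError` does not match IndexError; skipped.
3. `except ValueError` does not match IndexError; skipped.
4. `except IndexError` matches → value = 115.
Result: 115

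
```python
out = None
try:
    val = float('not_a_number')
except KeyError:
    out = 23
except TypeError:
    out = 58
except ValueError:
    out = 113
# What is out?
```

Step-by-step execution trace:
1. `val = float('not_a_number')` raises ValueError.
2. `except KeyError` does not match ValueError; skipped.
3. `except TypeError` does not match ValueError; skipped.
4. `except ValueError` matches → out = 113.
Result: 113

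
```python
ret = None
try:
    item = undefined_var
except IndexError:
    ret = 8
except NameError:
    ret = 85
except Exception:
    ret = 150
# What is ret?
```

Step-by-step execution trace:
1. `item = undefined_var` raises NameError.
2. `except IndexError` does not match NameError; skipped.
3. `except NameError` matches → ret = 85.
4. Remaining except clauses are skipped.
Result: 85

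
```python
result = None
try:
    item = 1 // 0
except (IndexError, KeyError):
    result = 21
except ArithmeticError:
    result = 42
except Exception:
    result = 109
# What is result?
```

Step-by-step execution trace:
1. `item = 1 // 0` raises ZeroDivisionError.
2. `except (IndexError, KeyError)` does not match ZeroDivisionError; skipped.
3. `except ArithmeticError` matches (ZeroDivisionError is a subclass of ArithmeticError) → result = 42.
4. `except Exception` is not reached.
Result: 42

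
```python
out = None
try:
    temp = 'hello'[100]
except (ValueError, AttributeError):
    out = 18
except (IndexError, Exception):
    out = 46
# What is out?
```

Step-by-step execution trace:
1. `temp = 'hello'[100]` raises IndexError.
2. `except (ValueError, AttributeError)` does not match IndexError; skipped.
3. `except (IndexError, Exception)` matches (IndexError is in the tuple) → out = 46.
Result: 46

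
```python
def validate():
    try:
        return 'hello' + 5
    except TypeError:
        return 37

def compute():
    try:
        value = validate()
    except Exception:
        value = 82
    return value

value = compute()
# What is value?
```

Step-by-step execution trace:
1. `compute()` calls `validate()`.
2. In validate: `'hello' + 5` raises TypeError; `except TypeError` catches it → returns 37.
3. In compute: `value = validate()` → value = 37. No exception reaches compute.
4. `except Exception` is skipped; compute returns 37.
5. value = 37.
Result: 37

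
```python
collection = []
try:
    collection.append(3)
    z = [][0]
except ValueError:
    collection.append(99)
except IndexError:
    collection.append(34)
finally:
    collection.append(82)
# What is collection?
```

Step-by-step execution trace:
1. try: `collection.append(3)` → collection = [3].
2. `z = [][0]` raises IndexError.
3. `except ValueError` does not match IndexError; skipped.
4. `except IndexError` matches → `collection.append(34)` → collection = [3, 34].
5. finally always runs: `collection.append(82)` → collection = [3, 34, 82].
Result: [3, 34, 82]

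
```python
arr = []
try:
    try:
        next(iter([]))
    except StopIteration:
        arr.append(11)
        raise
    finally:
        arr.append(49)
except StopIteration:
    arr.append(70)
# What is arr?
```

Step-by-step execution trace:
1. Inner try: `next(iter([]))` raises StopIteration.
2. Inner `except StopIteration` matches → `arr.append(11)` → arr = [11].
3. bare `raise` re-raises StopIteration.
4. Inner `finally` runs during unwinding: `arr.append(49)` → arr = [11, 49].
5. Outer `except StopIteration` matches → `arr.append(70)` → arr = [11, 49, 70].
Result: [11, 49, 70]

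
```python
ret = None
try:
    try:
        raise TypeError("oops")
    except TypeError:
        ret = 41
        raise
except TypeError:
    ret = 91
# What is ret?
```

Step-by-step execution trace:
1. Inner try: `raise TypeError("oops")` raises TypeError.
2. Inner `except TypeError` matches → ret = 41.
3. bare `raise` re-raises the same TypeError.
4. Outer `except TypeError` matches → ret = 91.
Result: 91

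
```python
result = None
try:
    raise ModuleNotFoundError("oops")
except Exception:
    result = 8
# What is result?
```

Step-by-step execution trace:
1. `raise ModuleNotFoundError(...)` raises ModuleNotFoundError.
2. `except Exception` matches (ModuleNotFoundError is a subclass of Exception) → result = 8.
Result: 8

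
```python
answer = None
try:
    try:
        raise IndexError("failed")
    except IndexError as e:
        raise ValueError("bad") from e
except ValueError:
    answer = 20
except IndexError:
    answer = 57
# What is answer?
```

Step-by-step execution trace:
1. Inner try raises IndexError; inner `except IndexError as e` catches it.
2. `raise ValueError(...) from e` raises ValueError (IndexError is attached as __cause__, but only ValueError is active).
3. Outer `except ValueError` matches → answer = 20.
4. `except IndexError` is not reached.
Result: 20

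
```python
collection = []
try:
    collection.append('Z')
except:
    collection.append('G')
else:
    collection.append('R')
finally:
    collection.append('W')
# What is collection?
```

Step-by-step execution trace:
1. try: `collection.append('Z')` → collection = ['Z']. No exception raised.
2. `except` is skipped.
3. `else` runs: `collection.append('R')` → collection = ['Z', 'R'].
4. `finally` always runs: `collection.append('W')` → collection = ['Z', 'R', 'W'].
Result: ['Z', 'R', 'W']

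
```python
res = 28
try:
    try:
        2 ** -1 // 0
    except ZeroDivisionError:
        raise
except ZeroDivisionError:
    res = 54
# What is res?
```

Step-by-step execution trace:
1. Inner try: `2 ** -1 // 0` raises ZeroDivisionError.
2. Inner `except ZeroDivisionError` matches; bare `raise` re-raises the same ZeroDivisionError.
3. Outer `except ZeroDivisionError` matches → res = 54.
Result: 54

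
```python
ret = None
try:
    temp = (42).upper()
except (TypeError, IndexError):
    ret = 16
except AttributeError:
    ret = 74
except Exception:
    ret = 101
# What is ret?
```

Step-by-step execution trace:
1. `temp = (42).upper()` raises AttributeError.
2. `except (TypeError, IndexError)` does not match AttributeError; skipped.
3. `except AttributeError` matches (exact type match) → ret = 74.
4. `except Exception` is not reached.
Result: 74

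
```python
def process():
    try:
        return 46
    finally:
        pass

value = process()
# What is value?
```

Step-by-step execution trace:
1. `process()` enters try: `return 46` sets pending return value 46.
2. Before returning, `finally: pass` runs (no effect).
3. process() returns 46 → value = 46.
Result: 46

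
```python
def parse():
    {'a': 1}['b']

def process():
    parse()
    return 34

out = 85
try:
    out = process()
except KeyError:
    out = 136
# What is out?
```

Step-by-step execution trace:
1. out starts at 85.
2. try: `process()` calls `parse()`.
3. `parse()` evaluates `{'a': 1}['b']`, which raises KeyError; it propagates through process (uncaught).
4. `return 34` in process is not reached; the assignment to out does not complete.
5. `except KeyError` matches → out = 136.
Result: 136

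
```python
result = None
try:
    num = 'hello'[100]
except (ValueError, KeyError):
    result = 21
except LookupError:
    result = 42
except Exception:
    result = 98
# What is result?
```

Step-by-step execution trace:
1. `num = 'hello'[100]` raises IndexError.
2. `except (ValueError, KeyError)` does not match IndexError; skipped.
3. `except LookupError` matches (IndexError is a subclass of LookupError) → result = 42.
4. `except Exception` is not reached.
Result: 42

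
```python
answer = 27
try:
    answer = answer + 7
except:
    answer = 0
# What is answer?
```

Step-by-step execution trace:
1. answer starts at 27.
2. try: `answer = answer + 7` → answer = 34. No exception raised.
3. `except` is skipped.
Result: 34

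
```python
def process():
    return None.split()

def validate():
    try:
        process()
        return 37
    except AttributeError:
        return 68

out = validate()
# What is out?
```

Step-by-step execution trace:
1. `validate()` calls `process()`.
2. `process()` evaluates `None.split()`, which raises AttributeError; it propagates to the caller.
3. `return 37` is not reached.
4. `except AttributeError` in validate matches → returns 68.
5. out = 68.
Result: 68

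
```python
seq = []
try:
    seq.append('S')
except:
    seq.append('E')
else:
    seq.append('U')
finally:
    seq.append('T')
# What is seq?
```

Step-by-step execution trace:
1. try: `seq.append('S')` → seq = ['S']. No exception raised.
2. `except` is skipped.
3. `else` runs: `seq.append('U')` → seq = ['S', 'U'].
4. `finally` always runs: `seq.append('T')` → seq = ['S', 'U', 'T'].
Result: ['S', 'U', 'T']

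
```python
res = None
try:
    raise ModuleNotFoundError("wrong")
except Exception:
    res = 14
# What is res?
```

Step-by-step execution trace:
1. `raise ModuleNotFoundError(...)` raises ModuleNotFoundError.
2. `except Exception` matches (ModuleNotFoundError is a subclass of Exception) → res = 14.
Result: 14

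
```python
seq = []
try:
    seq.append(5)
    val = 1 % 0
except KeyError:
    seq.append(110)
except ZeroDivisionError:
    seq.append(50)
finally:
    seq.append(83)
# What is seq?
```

Step-by-step execution trace:
1. try: `seq.append(5)` → seq = [5].
2. `val = 1 % 0` raises ZeroDivisionError.
3. `except KeyError` does not match ZeroDivisionError; skipped.
4. `except ZeroDivisionError` matches → `seq.append(50)` → seq = [5, 50].
5. finally always runs: `seq.append(83)` → seq = [5, 50, 83].
Result: [5, 50, 83]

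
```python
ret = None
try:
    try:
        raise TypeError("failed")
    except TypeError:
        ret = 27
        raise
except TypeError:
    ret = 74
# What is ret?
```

Step-by-step execution trace:
1. Inner try: `raise TypeError("failed")` raises TypeError.
2. Inner `except TypeError` matches → ret = 27.
3. bare `raise` re-raises the same TypeError.
4. Outer `except TypeError` matches → ret = 74.
Result: 74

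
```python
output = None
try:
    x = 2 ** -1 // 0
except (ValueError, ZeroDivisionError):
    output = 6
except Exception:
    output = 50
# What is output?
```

Step-by-step execution trace:
1. `x = 2 ** -1 // 0` raises ZeroDivisionError.
2. `except (ValueError, ZeroDivisionError)` matches (ZeroDivisionError is in the tuple) → output = 6.
3. `except Exception` is not reached.
Result: 6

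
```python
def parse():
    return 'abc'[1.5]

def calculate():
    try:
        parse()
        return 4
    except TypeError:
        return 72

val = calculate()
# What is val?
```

Step-by-step execution trace:
1. `calculate()` calls `parse()`.
2. `parse()` evaluates `'abc'[1.5]`, which raises TypeError; it propagates to the caller.
3. `return 4` is not reached.
4. `except TypeError` in calculate matches → returns 72.
5. val = 72.
Result: 72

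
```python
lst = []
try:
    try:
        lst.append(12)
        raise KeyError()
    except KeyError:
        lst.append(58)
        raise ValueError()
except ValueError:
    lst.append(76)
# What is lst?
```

Step-by-step execution trace:
1. Inner try: `lst.append(12)` → lst = [12].
2. `raise KeyError()` raises KeyError.
3. Inner `except KeyError` matches → `lst.append(58)` → lst = [12, 58].
4. `raise ValueError()` raises ValueError; propagates to outer try.
5. Outer `except ValueError` matches → `lst.append(76)` → lst = [12, 58, 76].
Result: [12, 58, 76]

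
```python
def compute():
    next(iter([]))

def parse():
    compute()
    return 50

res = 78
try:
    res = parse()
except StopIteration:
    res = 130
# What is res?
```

Step-by-step execution trace:
1. res starts at 78.
2. try: `parse()` calls `compute()`.
3. `compute()` evaluates `next(iter([]))`, which raises StopIteration; it propagates through parse (uncaught).
4. `return 50` in parse is not reached; the assignment to res does not complete.
5. `except StopIteration` matches → res = 130.
Result: 130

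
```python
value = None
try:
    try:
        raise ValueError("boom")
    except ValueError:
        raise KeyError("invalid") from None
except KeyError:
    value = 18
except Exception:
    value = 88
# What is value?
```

Step-by-step execution trace:
1. Inner try raises ValueError; inner `except ValueError` catches it.
2. `raise KeyError(...) from None` raises KeyError (from None suppresses __context__, but the active exception is still KeyError).
3. Outer `except KeyError` matches → value = 18.
4. `except Exception` is not reached.
Result: 18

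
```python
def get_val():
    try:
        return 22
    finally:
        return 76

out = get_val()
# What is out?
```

Step-by-step execution trace:
1. `get_val()` enters try: `return 22` sets pending return value 22.
2. Before returning, `finally: return 76` runs and overrides the pending return.
3. get_val() returns 76 → out = 76.
Result: 76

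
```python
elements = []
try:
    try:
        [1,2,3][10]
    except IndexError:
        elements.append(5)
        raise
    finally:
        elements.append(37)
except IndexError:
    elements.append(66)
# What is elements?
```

Step-by-step execution trace:
1. Inner try: `[1,2,3][10]` raises IndexError.
2. Inner `except IndexError` matches → `elements.append(5)` → elements = [5].
3. bare `raise` re-raises IndexError.
4. Inner `finally` runs during unwinding: `elements.append(37)` → elements = [5, 37].
5. Outer `except IndexError` matches → `elements.append(66)` → elements = [5, 37, 66].
Result: [5, 37, 66]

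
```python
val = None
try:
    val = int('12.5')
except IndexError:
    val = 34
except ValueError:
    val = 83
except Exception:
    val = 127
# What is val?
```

Step-by-step execution trace:
1. `val = int('12.5')` raises ValueError.
2. `except IndexError` does not match ValueError; skipped.
3. `except ValueError` matches → val = 83.
4. Remaining except clauses are skipped.
Result: 83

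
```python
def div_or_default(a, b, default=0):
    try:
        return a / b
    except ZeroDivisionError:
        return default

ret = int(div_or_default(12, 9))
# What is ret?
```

Step-by-step execution trace:
1. `div_or_default(12, 9)` enters try: `return 12 / 9` → returns 1.3333333333333333. No exception raised.
2. `except ZeroDivisionError` is skipped.
3. `int(1.3333333333333333)` → 1 → ret = 1.
Result: 1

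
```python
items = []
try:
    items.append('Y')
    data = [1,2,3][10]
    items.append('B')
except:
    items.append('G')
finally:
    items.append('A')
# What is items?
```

Step-by-step execution trace:
1. try: `items.append('Y')` → items = ['Y'].
2. `data = [1,2,3][10]` raises IndexError; `items.append('B')` is not reached.
3. bare `except` matches → `items.append('G')` → items = ['Y', 'G'].
4. finally always runs: `items.append('A')` → items = ['Y', 'G', 'A'].
Result: ['Y', 'G', 'A']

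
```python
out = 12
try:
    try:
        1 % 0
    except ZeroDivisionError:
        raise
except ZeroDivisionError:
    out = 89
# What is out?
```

Step-by-step execution trace:
1. Inner try: `1 % 0` raises ZeroDivisionError.
2. Inner `except ZeroDivisionError` matches; bare `raise` re-raises the same ZeroDivisionError.
3. Outer `except ZeroDivisionError` matches → out = 89.
Result: 89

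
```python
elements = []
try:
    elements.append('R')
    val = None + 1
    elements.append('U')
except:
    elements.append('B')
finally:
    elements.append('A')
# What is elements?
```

Step-by-step execution trace:
1. try: `elements.append('R')` → elements = ['R'].
2. `val = None + 1` raises TypeError; `elements.append('U')` is not reached.
3. bare `except` matches → `elements.append('B')` → elements = ['R', 'B'].
4. finally always runs: `elements.append('A')` → elements = ['R', 'B', 'A'].
Result: ['R', 'B', 'A']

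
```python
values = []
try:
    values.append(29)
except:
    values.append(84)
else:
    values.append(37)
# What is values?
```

Step-by-step execution trace:
1. try: `values.append(29)` → values = [29]. No exception raised.
2. `except` is skipped.
3. `else` runs (try completed without exception): `values.append(37)` → values = [29, 37].
Result: [29, 37]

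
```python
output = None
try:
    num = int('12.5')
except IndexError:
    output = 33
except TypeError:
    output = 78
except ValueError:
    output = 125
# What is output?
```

Step-by-step execution trace:
1. `num = int('12.5')` raises ValueError.
2. `except IndexError` does not match ValueError; skipped.
3. `except TypeError` does not match ValueError; skipped.
4. `except ValueError` matches → output = 125.
Result: 125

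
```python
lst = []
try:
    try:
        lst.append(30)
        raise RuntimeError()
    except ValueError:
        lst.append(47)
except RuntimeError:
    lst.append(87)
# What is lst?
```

Step-by-step execution trace:
1. Inner try: `lst.append(30)` → lst = [30].
2. `raise RuntimeError()` raises RuntimeError.
3. Inner `except ValueError` does not match RuntimeError; exception propagates to outer try.
4. Outer `except RuntimeError` matches → `lst.append(87)` → lst = [30, 87].
Result: [30, 87]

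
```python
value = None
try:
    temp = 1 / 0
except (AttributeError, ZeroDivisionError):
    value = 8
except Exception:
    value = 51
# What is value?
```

Step-by-step execution trace:
1. `temp = 1 / 0` raises ZeroDivisionError.
2. `except (AttributeError, ZeroDivisionError)` matches (ZeroDivisionError is in the tuple) → value = 8.
3. `except Exception` is not reached.
Result: 8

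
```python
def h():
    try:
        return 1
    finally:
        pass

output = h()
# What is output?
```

Step-by-step execution trace:
1. `h()` enters try: `return 1` sets pending return value 1.
2. Before returning, `finally: pass` runs (no effect).
3. h() returns 1 → output = 1.
Result: 1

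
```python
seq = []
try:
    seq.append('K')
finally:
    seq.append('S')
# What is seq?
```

Step-by-step execution trace:
1. try: `seq.append('K')` → seq = ['K'].
2. The try body completes without raising.
3. finally always runs: `seq.append('S')` → seq = ['K', 'S'].
Result: ['K', 'S']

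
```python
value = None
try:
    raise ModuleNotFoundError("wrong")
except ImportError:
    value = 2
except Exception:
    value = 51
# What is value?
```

Step-by-step execution trace:
1. `raise ModuleNotFoundError(...)` raises ModuleNotFoundError.
2. `except ImportError` matches (ModuleNotFoundError is a subclass of ImportError) → value = 2.
3. `except Exception` is not reached.
Result: 2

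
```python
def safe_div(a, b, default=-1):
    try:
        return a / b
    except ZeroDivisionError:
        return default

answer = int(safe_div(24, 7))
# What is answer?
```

Step-by-step execution trace:
1. `safe_div(24, 7)` enters try: `return 24 / 7` → returns 3.4285714285714284. No exception raised.
2. `except ZeroDivisionError` is skipped.
3. `int(3.4285714285714284)` → 3 → answer = 3.
Result: 3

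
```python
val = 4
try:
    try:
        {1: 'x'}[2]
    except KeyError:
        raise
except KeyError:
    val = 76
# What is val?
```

Step-by-step execution trace:
1. Inner try: `{1: 'x'}[2]` raises KeyError.
2. Inner `except KeyError` matches; bare `raise` re-raises the same KeyError.
3. Outer `except KeyError` matches → val = 76.
Result: 76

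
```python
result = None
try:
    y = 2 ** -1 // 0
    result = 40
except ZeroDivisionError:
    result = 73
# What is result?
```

Step-by-step execution trace:
1. `y = 2 ** -1 // 0` raises ZeroDivisionError.
2. `result = 40` is not reached.
3. `except ZeroDivisionError` matches → result = 73.
Result: 73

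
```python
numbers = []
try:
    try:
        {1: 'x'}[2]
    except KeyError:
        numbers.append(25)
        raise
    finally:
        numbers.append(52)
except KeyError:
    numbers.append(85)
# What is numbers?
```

Step-by-step execution trace:
1. Inner try: `{1: 'x'}[2]` raises KeyError.
2. Inner `except KeyError` matches → `numbers.append(25)` → numbers = [25].
3. bare `raise` re-raises KeyError.
4. Inner `finally` runs during unwinding: `numbers.append(52)` → numbers = [25, 52].
5. Outer `except KeyError` matches → `numbers.append(85)` → numbers = [25, 52, 85].
Result: [25, 52, 85]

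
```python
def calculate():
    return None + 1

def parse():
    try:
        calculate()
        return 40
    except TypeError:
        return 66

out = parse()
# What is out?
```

Step-by-step execution trace:
1. `parse()` calls `calculate()`.
2. `calculate()` evaluates `None + 1`, which raises TypeError; it propagates to the caller.
3. `return 40` is not reached.
4. `except TypeError` in parse matches → returns 66.
5. out = 66.
Result: 66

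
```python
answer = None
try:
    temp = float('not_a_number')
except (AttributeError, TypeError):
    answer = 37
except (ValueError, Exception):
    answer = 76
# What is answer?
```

Step-by-step execution trace:
1. `temp = float('not_a_number')` raises ValueError.
2. `except (AttributeError, TypeError)` does not match ValueError; skipped.
3. `except (ValueError, Exception)` matches (ValueError is in the tuple) → answer = 76.
Result: 76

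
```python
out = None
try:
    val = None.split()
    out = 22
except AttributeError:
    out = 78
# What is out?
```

Step-by-step execution trace:
1. `val = None.split()` raises AttributeError.
2. `out = 22` is not reached.
3. `except AttributeError` matches → out = 78.
Result: 78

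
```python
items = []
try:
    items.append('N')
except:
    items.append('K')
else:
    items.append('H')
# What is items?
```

Step-by-step execution trace:
1. try: `items.append('N')` → items = ['N']. No exception raised.
2. `except` is skipped.
3. `else` runs (try completed without exception): `items.append('H')` → items = ['N', 'H'].
Result: ['N', 'H']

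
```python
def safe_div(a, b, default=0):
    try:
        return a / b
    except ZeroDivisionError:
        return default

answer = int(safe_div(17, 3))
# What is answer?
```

Step-by-step execution trace:
1. `safe_div(17, 3)` enters try: `return 17 / 3` → returns 5.666666666666667. No exception raised.
2. `except ZeroDivisionError` is skipped.
3. `int(5.666666666666667)` → 5 → answer = 5.
Result: 5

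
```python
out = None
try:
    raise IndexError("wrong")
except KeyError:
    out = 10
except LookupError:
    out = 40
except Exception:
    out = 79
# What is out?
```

Step-by-step execution trace:
1. `raise IndexError(...)` raises IndexError.
2. `except KeyError` does not match (IndexError is not a subclass of KeyError); skipped.
3. `except LookupError` matches (IndexError is a subclass of LookupError) → out = 40.
4. `except Exception` is not reached.
Result: 40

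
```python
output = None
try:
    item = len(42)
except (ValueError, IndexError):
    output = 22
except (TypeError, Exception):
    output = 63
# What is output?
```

Step-by-step execution trace:
1. `item = len(42)` raises TypeError.
2. `except (ValueError, IndexError)` does not match TypeError; skipped.
3. `except (TypeError, Exception)` matches (TypeError is in the tuple) → output = 63.
Result: 63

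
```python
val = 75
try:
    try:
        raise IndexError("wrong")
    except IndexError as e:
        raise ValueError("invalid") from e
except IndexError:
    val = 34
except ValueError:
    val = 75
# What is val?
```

Step-by-step execution trace:
1. Inner try raises IndexError; inner `except IndexError as e` catches it.
2. `raise ValueError(...) from e` raises ValueError (IndexError is attached as __cause__, but only ValueError is active).
3. Outer `except IndexError` does not match ValueError; skipped.
4. Outer `except ValueError` matches → val = 75.
Result: 75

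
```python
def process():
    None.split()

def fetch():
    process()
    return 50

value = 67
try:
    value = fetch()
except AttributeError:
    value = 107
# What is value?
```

Step-by-step execution trace:
1. value starts at 67.
2. try: `fetch()` calls `process()`.
3. `process()` evaluates `None.split()`, which raises AttributeError; it propagates through fetch (uncaught).
4. `return 50` in fetch is not reached; the assignment to value does not complete.
5. `except AttributeError` matches → value = 107.
Result: 107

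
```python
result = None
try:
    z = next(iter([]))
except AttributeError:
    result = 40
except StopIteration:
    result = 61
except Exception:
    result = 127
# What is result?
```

Step-by-step execution trace:
1. `z = next(iter([]))` raises StopIteration.
2. `except AttributeError` does not match StopIteration; skipped.
3. `except StopIteration` matches → result = 61.
4. Remaining except clauses are skipped.
Result: 61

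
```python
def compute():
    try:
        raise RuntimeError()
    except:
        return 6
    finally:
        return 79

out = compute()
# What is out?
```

Step-by-step execution trace:
1. `compute()` enters try: `raise RuntimeError()` raises RuntimeError.
2. bare `except` matches → `return 6` sets pending return value 6.
3. Before returning, `finally: return 79` runs and overrides the pending return.
4. compute() returns 79 → out = 79.
Result: 79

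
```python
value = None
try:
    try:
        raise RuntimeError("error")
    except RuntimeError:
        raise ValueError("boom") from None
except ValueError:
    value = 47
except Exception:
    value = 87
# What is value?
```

Step-by-step execution trace:
1. Inner try raises RuntimeError; inner `except RuntimeError` catches it.
2. `raise ValueError(...) from None` raises ValueError (from None suppresses __context__, but the active exception is still ValueError).
3. Outer `except ValueError` matches → value = 47.
4. `except Exception` is not reached.
Result: 47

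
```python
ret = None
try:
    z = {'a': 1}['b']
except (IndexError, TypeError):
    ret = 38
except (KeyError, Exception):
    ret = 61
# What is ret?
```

Step-by-step execution trace:
1. `z = {'a': 1}['b']` raises KeyError.
2. `except (IndexError, TypeError)` does not match KeyError; skipped.
3. `except (KeyError, Exception)` matches (KeyError is in the tuple) → ret = 61.
Result: 61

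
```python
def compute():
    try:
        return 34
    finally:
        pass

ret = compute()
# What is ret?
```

Step-by-step execution trace:
1. `compute()` enters try: `return 34` sets pending return value 34.
2. Before returning, `finally: pass` runs (no effect).
3. compute() returns 34 → ret = 34.
Result: 34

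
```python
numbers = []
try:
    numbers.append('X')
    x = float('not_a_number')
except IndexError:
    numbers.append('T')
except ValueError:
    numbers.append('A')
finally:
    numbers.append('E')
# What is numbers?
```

Step-by-step execution trace:
1. try: `numbers.append('X')` → numbers = ['X'].
2. `x = float('not_a_number')` raises ValueError.
3. `except IndexError` does not match ValueError; skipped.
4. `except ValueError` matches → `numbers.append('A')` → numbers = ['X', 'A'].
5. finally always runs: `numbers.append('E')` → numbers = ['X', 'A', 'E'].
Result: ['X', 'A', 'E']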